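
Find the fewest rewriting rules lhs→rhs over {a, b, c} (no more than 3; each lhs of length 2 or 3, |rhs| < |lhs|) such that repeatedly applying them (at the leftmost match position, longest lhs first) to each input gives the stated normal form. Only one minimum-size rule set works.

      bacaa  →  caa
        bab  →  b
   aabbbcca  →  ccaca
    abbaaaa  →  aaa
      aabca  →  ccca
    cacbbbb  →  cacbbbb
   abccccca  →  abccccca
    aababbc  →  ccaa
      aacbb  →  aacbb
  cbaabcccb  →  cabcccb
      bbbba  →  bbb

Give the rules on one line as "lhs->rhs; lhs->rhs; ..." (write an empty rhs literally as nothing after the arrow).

aab->cc; ba->; bbc->a

  | bacaa => caa
  | bab => b
  | aabbbcca => ccbbcca => ccaca
  | abbaaaa => abaaa => aaa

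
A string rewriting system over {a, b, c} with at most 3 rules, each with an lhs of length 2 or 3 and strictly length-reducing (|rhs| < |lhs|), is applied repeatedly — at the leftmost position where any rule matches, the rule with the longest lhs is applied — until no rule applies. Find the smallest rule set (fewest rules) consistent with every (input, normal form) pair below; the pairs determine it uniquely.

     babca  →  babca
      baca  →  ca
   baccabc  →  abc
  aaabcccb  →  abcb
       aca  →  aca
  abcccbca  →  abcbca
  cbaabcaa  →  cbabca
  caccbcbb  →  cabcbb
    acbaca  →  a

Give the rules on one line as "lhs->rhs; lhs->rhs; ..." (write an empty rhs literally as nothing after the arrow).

aa->a; bac->c; cc->

  | babca
  | baca => ca
  | baccabc => ccabc => abc
  | aaabcccb => aabcccb => abcccb => abcb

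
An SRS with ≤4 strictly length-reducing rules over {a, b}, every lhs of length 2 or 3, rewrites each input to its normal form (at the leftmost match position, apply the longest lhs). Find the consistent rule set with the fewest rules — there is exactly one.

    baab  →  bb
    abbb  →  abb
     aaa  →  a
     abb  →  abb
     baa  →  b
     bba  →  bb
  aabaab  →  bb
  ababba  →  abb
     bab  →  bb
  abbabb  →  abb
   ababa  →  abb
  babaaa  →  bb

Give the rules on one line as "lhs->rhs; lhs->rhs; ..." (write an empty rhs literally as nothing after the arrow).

aa->; ba->b; bbb->bb

  | baab => bab => bb
  | abbb => abb
  | aaa => a
  | abb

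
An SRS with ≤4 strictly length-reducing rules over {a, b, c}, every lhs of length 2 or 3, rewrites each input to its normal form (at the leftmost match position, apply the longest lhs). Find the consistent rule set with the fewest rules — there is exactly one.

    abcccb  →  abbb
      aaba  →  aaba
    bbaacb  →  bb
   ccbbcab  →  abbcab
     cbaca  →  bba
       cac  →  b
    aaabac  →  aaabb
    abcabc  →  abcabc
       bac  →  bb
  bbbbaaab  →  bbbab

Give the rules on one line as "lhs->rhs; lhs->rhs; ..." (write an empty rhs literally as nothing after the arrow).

  | abcccb => abacb => abbb
  | aaba
  | bbaacb => bcb => bb
  | ccbbcab => abbcab

ac->b; baa->; cb->b; cc->a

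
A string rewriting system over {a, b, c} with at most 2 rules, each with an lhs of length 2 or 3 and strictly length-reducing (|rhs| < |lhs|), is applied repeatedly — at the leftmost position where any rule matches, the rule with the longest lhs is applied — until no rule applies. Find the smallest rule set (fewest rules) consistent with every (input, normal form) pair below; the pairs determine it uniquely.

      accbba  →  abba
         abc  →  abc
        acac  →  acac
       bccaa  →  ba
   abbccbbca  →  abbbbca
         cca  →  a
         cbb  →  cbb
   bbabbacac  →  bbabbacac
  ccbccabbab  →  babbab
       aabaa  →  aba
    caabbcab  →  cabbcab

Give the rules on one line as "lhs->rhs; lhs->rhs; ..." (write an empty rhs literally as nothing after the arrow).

aa->a; cc->

  | accbba => abba
  | abc
  | acac
  | bccaa => baa => ba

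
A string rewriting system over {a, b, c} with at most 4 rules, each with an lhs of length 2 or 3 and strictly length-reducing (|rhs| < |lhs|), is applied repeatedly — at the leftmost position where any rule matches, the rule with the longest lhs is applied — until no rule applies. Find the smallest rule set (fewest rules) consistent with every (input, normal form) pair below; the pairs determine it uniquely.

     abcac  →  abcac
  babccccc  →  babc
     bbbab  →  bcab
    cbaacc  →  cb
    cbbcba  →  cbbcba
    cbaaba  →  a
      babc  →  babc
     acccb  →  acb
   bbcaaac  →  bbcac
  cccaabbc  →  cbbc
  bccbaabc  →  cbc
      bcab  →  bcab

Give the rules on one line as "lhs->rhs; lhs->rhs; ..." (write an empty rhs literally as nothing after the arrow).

aa->; bba->ca; cc->

  | abcac
  | babccccc => babccc => babc
  | bbbab => bcab
  | cbaacc => cbcc => cb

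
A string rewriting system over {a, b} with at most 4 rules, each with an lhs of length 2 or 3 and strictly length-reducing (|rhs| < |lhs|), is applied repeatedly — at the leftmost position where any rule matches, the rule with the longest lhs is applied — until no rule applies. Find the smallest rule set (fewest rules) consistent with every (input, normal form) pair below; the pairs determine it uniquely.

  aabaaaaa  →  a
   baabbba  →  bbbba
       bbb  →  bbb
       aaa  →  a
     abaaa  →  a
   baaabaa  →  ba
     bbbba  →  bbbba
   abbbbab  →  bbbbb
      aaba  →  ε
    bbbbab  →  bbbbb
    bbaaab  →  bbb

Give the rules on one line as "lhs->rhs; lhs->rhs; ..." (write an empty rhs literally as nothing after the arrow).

  | aabaaaaa => abaaaaa => aaaa => aaa => aa => a
  | baabbba => babbba => bbbba
  | bbb
  | aaa => aa => a

aa->a; ab->b; aba->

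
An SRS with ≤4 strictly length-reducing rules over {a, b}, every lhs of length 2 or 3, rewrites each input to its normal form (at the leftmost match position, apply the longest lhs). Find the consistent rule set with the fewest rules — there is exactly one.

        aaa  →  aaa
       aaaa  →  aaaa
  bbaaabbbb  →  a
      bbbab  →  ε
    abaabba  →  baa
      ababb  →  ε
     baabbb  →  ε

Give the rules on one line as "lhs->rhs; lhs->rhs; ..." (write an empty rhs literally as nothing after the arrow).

ab->b; aba->bb; abb->ba; bb->

  | aaa
  | aaaa
  | bbaaabbbb => aaabbbb => aababb => abbbb => babb => bba => a
  | bbbab => bab => bb => ε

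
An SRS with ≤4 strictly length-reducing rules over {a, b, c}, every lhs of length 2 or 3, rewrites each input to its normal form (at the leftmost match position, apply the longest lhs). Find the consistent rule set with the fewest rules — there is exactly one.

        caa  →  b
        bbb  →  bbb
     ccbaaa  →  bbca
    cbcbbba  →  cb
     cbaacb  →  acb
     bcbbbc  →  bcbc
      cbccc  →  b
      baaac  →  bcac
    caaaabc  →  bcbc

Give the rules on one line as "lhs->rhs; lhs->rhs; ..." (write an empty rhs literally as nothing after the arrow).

aa->c; cba->; cbb->c; cc->b

  | caa => cc => b
  | bbb
  | ccbaaa => bbaaa => bbca
  | cbcbbba => cbcba => cb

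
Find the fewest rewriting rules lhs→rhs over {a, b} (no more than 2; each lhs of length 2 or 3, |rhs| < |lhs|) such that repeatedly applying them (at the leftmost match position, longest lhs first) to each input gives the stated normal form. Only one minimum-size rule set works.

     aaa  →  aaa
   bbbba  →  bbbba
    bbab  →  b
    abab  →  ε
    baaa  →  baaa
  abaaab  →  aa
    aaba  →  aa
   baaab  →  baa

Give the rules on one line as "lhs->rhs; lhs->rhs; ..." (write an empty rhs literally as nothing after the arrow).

ab->; bab->

  | aaa
  | bbbba
  | bbab => b
  | abab => ab => ε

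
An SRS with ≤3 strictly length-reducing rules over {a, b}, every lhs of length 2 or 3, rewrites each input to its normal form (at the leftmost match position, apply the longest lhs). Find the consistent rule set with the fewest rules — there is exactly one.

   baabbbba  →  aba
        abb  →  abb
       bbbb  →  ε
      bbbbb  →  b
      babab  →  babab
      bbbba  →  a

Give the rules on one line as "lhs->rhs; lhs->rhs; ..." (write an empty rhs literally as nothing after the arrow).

aab->; baa->ab; bbb->aa

  | baabbbba => abbbbba => aaabba => aba
  | abb
  | bbbb => aab => ε
  | bbbbb => aabb => b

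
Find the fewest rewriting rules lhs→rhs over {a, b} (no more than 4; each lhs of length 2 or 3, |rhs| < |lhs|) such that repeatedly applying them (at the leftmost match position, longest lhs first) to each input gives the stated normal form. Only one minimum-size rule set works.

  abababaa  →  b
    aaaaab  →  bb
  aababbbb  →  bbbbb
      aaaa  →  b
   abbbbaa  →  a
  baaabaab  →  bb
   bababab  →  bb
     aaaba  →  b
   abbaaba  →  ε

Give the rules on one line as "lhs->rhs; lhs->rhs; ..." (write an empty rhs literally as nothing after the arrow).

aa->b; aba->; ba->b; bba->ba

  | abababaa => babaa => bbaa => baa => ba => b
  | aaaaab => baaab => baab => bab => bb
  | aababbbb => bbabbbb => babbbb => bbbbb
  | aaaa => baa => ba => b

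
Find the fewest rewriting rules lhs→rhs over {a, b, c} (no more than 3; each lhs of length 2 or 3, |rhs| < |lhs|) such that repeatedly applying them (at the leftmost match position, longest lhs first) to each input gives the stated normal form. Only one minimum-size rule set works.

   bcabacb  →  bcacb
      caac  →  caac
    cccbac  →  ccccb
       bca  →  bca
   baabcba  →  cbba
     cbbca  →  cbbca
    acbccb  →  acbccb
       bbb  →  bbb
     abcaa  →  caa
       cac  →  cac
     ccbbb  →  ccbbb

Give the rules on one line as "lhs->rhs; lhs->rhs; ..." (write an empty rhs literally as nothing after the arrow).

  | bcabacb => bcacb
  | caac
  | cccbac => ccccb
  | bca

ab->; bac->cb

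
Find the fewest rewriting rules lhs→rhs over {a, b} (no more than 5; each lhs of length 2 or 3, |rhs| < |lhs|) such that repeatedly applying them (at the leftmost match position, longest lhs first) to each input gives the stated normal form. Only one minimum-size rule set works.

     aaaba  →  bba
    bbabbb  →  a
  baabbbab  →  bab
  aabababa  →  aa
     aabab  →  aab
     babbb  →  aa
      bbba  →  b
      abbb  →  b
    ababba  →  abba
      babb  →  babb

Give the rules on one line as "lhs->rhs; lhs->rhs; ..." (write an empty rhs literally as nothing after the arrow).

aaa->b; aba->a; baa->a; bbb->aa

  | aaaba => bba
  | bbabbb => bbaaa => baa => a
  | baabbbab => abbbab => aaaab => bab
  | aabababa => aababa => aaba => aa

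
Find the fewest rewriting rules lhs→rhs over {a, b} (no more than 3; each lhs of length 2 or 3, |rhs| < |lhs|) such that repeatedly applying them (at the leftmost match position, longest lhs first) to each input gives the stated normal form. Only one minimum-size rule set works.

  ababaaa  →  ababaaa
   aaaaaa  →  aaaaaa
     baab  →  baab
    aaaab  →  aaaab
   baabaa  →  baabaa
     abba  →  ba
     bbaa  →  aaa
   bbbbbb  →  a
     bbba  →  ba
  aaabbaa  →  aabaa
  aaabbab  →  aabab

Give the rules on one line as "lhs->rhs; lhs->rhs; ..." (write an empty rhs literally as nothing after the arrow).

  | ababaaa
  | aaaaaa
  | baab
  | aaaab

abb->b; bb->a; bbb->b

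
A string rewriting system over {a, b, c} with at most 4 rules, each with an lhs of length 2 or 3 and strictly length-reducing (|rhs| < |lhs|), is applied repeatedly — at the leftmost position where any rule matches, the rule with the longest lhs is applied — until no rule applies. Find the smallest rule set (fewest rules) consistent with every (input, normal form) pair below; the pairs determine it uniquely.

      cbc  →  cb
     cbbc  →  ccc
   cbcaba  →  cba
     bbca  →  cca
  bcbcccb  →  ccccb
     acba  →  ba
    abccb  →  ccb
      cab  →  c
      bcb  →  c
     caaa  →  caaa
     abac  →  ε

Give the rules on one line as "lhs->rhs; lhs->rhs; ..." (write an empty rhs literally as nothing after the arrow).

  | cbc => cb
  | cbbc => ccc
  | cbcaba => cbaba => cba
  | bbca => cca

ab->; ac->; bb->c; bc->b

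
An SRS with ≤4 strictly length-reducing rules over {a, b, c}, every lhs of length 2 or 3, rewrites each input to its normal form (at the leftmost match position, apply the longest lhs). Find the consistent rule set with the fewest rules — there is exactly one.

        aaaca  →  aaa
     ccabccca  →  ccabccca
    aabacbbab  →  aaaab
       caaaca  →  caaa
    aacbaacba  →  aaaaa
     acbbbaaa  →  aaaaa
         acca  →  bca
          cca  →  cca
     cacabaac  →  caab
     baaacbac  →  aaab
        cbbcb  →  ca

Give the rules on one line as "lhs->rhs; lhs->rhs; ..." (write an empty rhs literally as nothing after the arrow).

ac->b; ba->a; bb->a

  | aaaca => aaba => aaa
  | ccabccca
  | aabacbbab => aaacbbab => aabbbab => aaabab => aaaab
  | caaaca => caaba => caaa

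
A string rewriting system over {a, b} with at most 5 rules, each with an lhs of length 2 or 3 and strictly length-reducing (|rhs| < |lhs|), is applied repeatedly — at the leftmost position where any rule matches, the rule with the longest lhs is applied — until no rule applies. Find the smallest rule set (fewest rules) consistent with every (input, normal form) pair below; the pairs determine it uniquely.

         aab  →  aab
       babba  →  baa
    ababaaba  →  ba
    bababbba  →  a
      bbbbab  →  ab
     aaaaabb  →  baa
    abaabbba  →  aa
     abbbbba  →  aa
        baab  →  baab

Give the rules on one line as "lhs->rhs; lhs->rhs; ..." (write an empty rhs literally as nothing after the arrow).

aaa->b; aba->; bb->; bbb->bb

  | aab
  | babba => baa
  | ababaaba => baaba => ba
  | bababbba => bbbba => bbba => bba => a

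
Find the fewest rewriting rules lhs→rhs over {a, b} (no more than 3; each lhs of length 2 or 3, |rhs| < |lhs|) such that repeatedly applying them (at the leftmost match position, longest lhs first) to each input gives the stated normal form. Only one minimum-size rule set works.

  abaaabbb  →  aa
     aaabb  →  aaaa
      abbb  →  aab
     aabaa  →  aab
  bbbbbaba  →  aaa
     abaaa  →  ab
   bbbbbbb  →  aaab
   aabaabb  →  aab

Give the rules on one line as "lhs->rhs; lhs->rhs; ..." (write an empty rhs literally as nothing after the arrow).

ba->b; bab->; bb->a

  | abaaabbb => abaabbb => ababbb => abb => aa
  | aaabb => aaaa
  | abbb => aab
  | aabaa => aaba => aab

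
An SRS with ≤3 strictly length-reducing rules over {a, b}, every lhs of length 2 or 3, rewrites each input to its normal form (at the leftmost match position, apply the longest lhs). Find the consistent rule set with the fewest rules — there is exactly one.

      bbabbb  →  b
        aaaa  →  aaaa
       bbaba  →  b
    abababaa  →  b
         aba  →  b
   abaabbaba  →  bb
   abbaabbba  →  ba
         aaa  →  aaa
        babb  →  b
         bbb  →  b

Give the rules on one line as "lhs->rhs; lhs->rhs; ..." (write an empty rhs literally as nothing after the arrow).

  | bbabbb => bbbbb => bbb => b
  | aaaa
  | bbaba => bbab => bbb => b
  | abababaa => abbabaa => bbabaa => bbaba => bbab => bbb => b

ab->b; aba->ab; bbb->b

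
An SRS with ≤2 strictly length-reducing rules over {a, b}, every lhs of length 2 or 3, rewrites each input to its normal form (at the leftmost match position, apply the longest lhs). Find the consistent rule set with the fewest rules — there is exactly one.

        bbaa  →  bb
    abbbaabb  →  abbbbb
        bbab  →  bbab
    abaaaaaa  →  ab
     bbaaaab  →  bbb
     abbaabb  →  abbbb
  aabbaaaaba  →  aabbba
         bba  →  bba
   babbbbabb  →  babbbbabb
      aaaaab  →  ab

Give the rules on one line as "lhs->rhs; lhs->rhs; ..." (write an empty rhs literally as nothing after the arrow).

  | bbaa => bb
  | abbbaabb => abbbbb
  | bbab
  | abaaaaaa => abaaaa => abaa => ab

aaa->a; baa->b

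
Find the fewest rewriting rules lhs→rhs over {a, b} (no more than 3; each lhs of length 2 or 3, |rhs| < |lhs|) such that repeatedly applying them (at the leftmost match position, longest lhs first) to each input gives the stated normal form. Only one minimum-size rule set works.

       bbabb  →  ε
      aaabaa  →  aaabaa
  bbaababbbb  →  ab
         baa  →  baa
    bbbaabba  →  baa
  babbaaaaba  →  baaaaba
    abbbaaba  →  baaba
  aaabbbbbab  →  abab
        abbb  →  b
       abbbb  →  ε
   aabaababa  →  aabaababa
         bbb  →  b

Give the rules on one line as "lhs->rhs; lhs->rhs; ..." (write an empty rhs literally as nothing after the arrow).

  | bbabb => abb => ε
  | aaabaa
  | bbaababbbb => aababbbb => aabbb => ab
  | baa

abb->; bb->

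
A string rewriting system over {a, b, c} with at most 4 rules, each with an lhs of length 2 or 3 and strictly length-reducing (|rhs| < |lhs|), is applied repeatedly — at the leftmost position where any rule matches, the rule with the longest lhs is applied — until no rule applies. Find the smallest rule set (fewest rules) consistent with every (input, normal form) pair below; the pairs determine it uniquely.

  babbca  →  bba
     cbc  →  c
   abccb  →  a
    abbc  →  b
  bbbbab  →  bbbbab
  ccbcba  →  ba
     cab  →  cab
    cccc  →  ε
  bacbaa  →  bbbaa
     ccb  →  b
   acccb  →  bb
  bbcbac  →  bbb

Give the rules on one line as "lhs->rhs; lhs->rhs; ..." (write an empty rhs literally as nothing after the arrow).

  | babbca => baca => bba
  | cbc => c
  | abccb => abb => a
  | abbc => ac => b

abb->a; ac->b; cb->; cc->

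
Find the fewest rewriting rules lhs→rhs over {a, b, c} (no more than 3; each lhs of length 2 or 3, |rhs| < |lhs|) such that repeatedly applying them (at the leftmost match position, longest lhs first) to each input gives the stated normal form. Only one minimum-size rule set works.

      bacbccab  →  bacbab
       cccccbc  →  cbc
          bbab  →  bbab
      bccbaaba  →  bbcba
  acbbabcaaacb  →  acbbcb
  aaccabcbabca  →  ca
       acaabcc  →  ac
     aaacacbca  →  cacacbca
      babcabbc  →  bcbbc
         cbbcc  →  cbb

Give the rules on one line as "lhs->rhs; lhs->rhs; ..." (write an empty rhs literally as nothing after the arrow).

  | bacbccab => bacbab
  | cccccbc => cccbc => cbc
  | bbab
  | bccbaaba => bbaaba => bbcba

aa->c; abc->a; cc->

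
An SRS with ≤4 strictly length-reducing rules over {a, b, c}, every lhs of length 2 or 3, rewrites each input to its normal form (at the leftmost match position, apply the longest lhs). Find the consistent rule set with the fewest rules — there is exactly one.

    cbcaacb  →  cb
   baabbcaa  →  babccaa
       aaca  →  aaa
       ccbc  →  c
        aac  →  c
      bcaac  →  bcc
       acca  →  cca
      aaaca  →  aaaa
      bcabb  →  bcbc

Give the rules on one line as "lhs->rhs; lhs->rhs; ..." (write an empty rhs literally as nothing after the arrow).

abb->bc; ac->c; aca->aa; ccb->

  | cbcaacb => cbcacb => cbccb => cb
  | baabbcaa => babccaa
  | aaca => aaa
  | ccbc => c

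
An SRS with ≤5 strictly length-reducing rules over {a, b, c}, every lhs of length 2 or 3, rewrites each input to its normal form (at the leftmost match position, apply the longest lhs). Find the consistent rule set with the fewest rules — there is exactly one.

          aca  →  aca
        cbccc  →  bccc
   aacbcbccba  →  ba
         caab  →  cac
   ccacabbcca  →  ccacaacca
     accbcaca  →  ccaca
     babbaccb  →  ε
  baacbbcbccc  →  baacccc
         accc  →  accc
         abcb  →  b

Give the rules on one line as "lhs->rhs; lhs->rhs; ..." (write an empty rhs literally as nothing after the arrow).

ab->c; abb->aa; bab->; cb->b

  | aca
  | cbccc => bccc
  | aacbcbccba => aabcbccba => accbccba => acbccba => abccba => cccba => ccba => cba => ba
  | caab => cac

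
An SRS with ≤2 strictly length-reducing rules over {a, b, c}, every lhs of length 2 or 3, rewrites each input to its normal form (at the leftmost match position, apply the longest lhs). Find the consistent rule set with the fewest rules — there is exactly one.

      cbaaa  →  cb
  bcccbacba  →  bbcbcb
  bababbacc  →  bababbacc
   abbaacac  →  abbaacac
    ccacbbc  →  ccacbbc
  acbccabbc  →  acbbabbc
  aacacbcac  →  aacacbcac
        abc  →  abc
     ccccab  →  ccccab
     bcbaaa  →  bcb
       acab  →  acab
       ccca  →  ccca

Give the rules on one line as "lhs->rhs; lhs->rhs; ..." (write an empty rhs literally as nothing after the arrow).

bcc->bb; cba->cb

  | cbaaa => cbaa => cba => cb
  | bcccbacba => bbcbacba => bbcbcba => bbcbcb
  | bababbacc
  | abbaacac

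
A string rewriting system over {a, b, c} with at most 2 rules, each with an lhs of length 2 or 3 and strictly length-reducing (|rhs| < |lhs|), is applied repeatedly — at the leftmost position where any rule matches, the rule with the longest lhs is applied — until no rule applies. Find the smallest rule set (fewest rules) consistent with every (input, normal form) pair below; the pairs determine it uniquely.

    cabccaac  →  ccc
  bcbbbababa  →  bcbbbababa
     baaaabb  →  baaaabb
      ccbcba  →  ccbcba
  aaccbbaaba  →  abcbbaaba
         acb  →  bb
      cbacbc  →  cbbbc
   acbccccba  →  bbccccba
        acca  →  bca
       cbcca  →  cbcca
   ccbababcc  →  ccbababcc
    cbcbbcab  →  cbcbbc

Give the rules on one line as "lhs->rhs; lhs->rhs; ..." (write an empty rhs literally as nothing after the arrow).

ac->b; cab->c

  | cabccaac => cccaac => cccab => ccc
  | bcbbbababa
  | baaaabb
  | ccbcba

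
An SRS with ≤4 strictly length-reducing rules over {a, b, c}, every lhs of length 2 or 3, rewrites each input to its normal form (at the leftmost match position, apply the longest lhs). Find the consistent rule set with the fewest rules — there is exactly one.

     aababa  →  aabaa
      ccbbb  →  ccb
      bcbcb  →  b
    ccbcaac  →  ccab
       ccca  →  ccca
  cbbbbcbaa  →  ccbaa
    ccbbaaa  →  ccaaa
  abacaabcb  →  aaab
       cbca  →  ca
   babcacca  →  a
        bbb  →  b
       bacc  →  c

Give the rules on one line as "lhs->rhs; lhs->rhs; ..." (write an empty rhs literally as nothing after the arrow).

ac->b; bab->ba; bb->; bc->

  | aababa => aabaa
  | ccbbb => ccb
  | bcbcb => bcb => b
  | ccbcaac => ccaac => ccab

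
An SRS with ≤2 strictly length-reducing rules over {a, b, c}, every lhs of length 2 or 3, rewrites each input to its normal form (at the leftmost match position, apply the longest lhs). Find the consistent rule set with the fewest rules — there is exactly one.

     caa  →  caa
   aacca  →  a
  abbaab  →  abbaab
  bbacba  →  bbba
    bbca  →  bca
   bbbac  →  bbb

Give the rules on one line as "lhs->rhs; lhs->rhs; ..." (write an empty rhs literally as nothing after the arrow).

ac->; bbc->bc

  | caa
  | aacca => aca => a
  | abbaab
  | bbacba => bbba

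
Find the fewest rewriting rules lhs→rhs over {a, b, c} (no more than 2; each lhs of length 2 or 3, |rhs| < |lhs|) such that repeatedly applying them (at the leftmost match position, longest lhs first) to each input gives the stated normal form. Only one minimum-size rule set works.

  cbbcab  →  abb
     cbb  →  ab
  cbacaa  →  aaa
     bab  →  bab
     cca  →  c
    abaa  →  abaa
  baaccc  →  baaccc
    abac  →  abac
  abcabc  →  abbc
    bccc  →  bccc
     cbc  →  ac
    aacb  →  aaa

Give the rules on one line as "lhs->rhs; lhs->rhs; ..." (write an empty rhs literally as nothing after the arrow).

ca->; cb->a

  | cbbcab => abcab => abb
  | cbb => ab
  | cbacaa => aacaa => aaa
  | bab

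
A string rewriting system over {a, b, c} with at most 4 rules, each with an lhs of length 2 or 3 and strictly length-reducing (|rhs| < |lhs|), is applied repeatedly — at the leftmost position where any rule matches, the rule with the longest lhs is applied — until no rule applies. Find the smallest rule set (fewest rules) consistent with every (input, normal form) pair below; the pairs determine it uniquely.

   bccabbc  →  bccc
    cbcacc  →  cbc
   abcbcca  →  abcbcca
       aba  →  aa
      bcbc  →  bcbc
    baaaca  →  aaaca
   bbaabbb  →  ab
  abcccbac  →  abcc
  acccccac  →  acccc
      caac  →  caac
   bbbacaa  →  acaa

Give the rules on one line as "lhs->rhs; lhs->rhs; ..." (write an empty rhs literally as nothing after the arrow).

  | bccabbc => bccc
  | cbcacc => cbc
  | abcbcca
  | aba => aa

abb->; ba->a; cac->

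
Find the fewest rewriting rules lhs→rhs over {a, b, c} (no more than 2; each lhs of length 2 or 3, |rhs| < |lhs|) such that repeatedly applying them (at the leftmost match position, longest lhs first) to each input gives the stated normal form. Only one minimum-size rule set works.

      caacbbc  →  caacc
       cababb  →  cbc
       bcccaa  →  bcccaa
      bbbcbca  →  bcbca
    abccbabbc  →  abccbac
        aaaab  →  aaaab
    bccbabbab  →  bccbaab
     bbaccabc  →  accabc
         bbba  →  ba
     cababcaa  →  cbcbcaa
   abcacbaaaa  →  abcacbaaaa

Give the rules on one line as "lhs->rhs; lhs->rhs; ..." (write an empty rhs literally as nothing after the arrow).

aba->bc; bb->

  | caacbbc => caacc
  | cababb => cbcbb => cbc
  | bcccaa
  | bbbcbca => bcbca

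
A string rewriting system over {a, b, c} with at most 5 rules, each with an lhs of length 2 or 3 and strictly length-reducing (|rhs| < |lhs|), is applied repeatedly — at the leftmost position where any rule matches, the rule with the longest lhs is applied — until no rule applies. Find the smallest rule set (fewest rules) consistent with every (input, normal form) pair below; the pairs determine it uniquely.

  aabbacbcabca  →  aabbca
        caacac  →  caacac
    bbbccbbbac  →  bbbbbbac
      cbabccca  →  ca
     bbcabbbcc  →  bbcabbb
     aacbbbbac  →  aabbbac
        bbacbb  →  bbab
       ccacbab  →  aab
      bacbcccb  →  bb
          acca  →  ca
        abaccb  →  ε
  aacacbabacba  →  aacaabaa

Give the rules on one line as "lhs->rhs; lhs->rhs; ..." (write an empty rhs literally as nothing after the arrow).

abc->c; acc->c; cb->; cc->

  | aabbacbcabca => aabbacabca => aabbacca => aabbca
  | caacac
  | bbbccbbbac => bbbbbbac
  | cbabccca => abccca => ccca => ca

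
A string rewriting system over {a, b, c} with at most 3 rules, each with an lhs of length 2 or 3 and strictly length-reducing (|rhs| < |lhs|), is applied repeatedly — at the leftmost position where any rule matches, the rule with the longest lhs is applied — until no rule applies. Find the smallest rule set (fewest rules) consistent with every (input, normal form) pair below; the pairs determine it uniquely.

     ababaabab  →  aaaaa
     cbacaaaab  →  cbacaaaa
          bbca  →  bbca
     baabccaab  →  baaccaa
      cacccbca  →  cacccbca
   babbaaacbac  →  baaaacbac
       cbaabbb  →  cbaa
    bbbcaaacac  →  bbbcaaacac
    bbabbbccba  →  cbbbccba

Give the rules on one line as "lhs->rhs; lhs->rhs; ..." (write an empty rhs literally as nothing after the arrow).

  | ababaabab => aabaabab => aaaabab => aaaaab => aaaaa
  | cbacaaaab => cbacaaaa
  | bbca
  | baabccaab => baaccaab => baaccaa

ab->a; bba->c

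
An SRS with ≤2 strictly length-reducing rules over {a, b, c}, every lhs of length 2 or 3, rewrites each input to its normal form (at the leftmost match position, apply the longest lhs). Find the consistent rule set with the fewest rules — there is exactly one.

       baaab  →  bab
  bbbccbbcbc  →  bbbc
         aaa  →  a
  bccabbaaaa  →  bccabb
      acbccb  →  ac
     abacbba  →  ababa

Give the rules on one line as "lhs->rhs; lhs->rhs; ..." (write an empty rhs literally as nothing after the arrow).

aa->; cb->

  | baaab => bab
  | bbbccbbcbc => bbbcbcbc => bbbcbc => bbbc
  | aaa => a
  | bccabbaaaa => bccabbaa => bccabb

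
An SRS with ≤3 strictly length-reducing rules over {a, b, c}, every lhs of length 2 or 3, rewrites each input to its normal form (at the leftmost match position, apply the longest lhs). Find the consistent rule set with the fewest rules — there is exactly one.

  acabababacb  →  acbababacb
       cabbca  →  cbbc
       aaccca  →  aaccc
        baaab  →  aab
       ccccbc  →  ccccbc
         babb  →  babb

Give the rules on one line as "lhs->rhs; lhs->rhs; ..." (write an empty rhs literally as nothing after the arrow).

  | acabababacb => acbababacb
  | cabbca => cbbca => cbbc
  | aaccca => aaccc
  | baaab => aab

baa->a; ca->c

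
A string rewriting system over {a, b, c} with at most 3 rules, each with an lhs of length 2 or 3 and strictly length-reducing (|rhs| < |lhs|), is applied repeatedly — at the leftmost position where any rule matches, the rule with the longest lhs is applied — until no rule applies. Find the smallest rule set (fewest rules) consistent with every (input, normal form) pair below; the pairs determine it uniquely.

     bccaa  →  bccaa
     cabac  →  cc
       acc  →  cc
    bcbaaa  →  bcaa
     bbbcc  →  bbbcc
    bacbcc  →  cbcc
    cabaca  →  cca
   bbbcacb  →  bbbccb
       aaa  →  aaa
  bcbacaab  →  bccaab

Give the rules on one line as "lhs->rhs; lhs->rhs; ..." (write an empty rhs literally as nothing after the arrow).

  | bccaa
  | cabac => cac => cc
  | acc => cc
  | bcbaaa => bcaa

ac->c; ba->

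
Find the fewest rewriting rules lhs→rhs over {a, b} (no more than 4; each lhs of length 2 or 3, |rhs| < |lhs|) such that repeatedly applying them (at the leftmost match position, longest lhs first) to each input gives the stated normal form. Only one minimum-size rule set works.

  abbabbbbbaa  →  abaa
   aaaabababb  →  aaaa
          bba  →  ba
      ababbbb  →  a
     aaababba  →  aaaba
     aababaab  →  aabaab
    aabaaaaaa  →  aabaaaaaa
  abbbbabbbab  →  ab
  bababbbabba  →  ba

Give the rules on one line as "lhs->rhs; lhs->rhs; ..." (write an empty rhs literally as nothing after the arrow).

  | abbabbbbbaa => ababbbbbaa => abbbbbaa => abbbaa => abaa
  | aaaabababb => aaaababb => aaaabb => aaaa
  | bba => ba
  | ababbbb => abbbb => abb => a

bab->b; bb->; bba->ba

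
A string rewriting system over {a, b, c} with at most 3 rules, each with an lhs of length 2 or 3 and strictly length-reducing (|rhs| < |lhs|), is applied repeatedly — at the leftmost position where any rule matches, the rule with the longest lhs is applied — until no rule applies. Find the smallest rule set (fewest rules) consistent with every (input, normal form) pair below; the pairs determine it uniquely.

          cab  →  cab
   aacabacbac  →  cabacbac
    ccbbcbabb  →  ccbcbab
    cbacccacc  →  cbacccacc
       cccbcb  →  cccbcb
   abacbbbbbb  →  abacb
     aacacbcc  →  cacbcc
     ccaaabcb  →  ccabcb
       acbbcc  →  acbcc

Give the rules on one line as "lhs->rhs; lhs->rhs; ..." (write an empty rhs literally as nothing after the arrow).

aa->; bb->b

  | cab
  | aacabacbac => cabacbac
  | ccbbcbabb => ccbcbabb => ccbcbab
  | cbacccacc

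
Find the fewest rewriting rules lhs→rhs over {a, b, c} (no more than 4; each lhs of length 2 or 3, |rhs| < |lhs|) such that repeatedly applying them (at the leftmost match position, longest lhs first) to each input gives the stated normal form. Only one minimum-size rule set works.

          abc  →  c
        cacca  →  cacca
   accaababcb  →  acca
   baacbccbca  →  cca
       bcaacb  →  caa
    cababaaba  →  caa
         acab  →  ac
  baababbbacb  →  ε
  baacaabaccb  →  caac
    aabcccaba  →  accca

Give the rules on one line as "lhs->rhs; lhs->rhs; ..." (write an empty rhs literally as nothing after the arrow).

ab->; ba->b; bc->c; cb->

  | abc => c
  | cacca
  | accaababcb => accaabcb => accacb => acca
  | baacbccbca => bacbccbca => bcbccbca => cbccbca => ccbca => cca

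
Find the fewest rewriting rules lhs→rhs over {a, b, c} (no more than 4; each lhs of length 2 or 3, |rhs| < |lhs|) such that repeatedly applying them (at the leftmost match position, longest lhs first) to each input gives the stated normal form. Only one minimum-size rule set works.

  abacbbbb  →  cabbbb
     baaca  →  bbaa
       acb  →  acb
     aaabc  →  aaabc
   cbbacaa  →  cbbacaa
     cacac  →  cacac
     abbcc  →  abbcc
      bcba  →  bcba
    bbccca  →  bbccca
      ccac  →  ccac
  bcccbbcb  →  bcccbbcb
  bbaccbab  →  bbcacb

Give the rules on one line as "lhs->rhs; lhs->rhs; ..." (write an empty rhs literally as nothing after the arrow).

aac->ba; aba->ac; acc->ca

  | abacbbbb => accbbbb => cabbbb
  | baaca => bbaa
  | acb
  | aaabc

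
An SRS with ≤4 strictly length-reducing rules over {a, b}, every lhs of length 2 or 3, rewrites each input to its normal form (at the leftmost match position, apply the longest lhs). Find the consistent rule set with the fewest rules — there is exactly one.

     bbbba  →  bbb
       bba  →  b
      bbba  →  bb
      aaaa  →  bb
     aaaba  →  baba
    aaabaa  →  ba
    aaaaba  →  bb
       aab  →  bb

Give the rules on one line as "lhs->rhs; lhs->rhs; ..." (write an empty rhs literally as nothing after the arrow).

aa->b; abb->a; bba->b

  | bbbba => bbb
  | bba => b
  | bbba => bb
  | aaaa => baa => bb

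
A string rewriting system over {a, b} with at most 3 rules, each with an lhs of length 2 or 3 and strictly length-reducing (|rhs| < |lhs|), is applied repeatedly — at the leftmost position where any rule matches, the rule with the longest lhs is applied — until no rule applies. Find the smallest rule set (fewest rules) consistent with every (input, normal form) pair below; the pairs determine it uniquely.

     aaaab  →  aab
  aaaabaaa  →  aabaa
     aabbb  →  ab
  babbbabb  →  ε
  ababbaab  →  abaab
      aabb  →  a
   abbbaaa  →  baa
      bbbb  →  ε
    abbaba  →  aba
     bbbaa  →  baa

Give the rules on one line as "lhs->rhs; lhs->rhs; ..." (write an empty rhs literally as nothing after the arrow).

  | aaaab => aaab => aab
  | aaaabaaa => aaabaaa => aabaaa => aabaa
  | aabbb => ab
  | babbbabb => bbabb => abb => ε

aaa->aa; abb->; bb->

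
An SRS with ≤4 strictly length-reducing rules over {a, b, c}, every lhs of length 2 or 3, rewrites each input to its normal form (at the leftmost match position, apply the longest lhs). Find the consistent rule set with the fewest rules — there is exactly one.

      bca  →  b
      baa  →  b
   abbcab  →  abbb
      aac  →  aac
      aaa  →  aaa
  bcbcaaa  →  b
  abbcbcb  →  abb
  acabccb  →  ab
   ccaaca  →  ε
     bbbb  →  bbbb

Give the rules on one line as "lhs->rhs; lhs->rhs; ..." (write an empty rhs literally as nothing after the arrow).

  | bca => b
  | baa => ba => b
  | abbcab => abbb
  | aac

ba->b; ca->; cb->a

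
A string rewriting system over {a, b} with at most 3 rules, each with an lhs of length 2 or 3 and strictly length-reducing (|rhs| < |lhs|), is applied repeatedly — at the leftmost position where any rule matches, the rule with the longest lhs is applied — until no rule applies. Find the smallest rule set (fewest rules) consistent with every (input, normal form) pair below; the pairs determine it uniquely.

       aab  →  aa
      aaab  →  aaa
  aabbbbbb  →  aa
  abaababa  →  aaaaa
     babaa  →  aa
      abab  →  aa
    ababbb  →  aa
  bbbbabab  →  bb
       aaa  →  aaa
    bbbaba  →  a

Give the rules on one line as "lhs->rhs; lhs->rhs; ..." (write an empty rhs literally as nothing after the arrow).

ab->a; ba->a; bab->

  | aab => aa
  | aaab => aaa
  | aabbbbbb => aabbbbb => aabbbb => aabbb => aabb => aab => aa
  | abaababa => aaababa => aaaaba => aaaaa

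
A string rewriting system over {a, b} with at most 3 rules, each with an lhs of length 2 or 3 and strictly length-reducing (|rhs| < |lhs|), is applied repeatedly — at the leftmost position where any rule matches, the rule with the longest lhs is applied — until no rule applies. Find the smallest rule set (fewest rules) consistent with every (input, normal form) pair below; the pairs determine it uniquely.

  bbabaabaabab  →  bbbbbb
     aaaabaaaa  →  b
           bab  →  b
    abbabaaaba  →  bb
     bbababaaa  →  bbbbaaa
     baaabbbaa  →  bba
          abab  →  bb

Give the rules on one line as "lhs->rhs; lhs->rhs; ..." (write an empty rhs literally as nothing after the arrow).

  | bbabaabaabab => bbbabaabab => bbbbabab => bbbbbb
  | aaaabaaaa => aaabaaa => aabaa => aba => b
  | bab => b
  | abbabaaaba => babaaaba => bbaaba => bbab => bb

ab->; aba->b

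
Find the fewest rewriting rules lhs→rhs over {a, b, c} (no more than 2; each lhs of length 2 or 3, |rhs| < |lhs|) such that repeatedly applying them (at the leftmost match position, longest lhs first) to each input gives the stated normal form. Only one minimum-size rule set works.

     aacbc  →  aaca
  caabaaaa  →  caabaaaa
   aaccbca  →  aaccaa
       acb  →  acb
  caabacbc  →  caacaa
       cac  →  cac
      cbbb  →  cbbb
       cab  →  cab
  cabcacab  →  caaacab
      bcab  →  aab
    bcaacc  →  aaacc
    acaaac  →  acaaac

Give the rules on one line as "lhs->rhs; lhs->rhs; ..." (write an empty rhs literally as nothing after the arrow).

bac->ca; bc->a

  | aacbc => aaca
  | caabaaaa
  | aaccbca => aaccaa
  | acb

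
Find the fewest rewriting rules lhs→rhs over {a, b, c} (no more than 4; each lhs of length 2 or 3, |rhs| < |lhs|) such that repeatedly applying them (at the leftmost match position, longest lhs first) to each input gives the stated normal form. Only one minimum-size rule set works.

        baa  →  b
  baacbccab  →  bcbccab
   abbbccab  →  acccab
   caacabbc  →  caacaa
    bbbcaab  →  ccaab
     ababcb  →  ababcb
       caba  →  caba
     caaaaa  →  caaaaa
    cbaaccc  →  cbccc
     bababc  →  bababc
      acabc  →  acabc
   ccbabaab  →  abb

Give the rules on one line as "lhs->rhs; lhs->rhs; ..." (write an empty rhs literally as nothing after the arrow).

baa->b; bbb->c; bbc->a; ccb->

  | baa => b
  | baacbccab => bcbccab
  | abbbccab => acccab
  | caacabbc => caacaa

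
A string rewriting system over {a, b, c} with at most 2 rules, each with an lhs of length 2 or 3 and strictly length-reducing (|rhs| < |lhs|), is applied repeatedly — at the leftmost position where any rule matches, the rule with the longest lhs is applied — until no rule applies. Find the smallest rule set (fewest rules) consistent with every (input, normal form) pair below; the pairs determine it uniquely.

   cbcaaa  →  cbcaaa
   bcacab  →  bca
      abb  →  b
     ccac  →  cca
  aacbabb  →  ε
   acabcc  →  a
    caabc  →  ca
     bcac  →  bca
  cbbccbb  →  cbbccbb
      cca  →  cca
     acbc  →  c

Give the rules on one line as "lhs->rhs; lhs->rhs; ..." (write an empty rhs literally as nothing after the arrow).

  | cbcaaa
  | bcacab => bcaab => bca
  | abb => b
  | ccac => cca

ab->; ac->a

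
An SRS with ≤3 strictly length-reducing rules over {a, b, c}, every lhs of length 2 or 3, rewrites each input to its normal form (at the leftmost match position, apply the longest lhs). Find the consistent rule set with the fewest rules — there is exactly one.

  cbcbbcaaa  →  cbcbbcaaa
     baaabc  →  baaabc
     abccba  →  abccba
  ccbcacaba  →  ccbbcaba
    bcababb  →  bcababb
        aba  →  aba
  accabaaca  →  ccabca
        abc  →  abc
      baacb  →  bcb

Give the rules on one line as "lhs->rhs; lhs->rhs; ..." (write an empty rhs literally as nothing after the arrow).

ac->c; cac->bc

  | cbcbbcaaa
  | baaabc
  | abccba
  | ccbcacaba => ccbbcaba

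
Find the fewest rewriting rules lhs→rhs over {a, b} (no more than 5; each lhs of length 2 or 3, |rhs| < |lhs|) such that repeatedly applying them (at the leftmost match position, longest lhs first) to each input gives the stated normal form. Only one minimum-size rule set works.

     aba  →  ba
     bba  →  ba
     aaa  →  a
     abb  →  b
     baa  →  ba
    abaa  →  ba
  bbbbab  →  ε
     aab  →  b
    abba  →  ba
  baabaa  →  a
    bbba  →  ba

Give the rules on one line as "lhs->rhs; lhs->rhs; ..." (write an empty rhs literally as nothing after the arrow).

  | aba => ba
  | bba => ba
  | aaa => aa => a
  | abb => bb => b

aa->a; ab->b; bab->; bb->b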